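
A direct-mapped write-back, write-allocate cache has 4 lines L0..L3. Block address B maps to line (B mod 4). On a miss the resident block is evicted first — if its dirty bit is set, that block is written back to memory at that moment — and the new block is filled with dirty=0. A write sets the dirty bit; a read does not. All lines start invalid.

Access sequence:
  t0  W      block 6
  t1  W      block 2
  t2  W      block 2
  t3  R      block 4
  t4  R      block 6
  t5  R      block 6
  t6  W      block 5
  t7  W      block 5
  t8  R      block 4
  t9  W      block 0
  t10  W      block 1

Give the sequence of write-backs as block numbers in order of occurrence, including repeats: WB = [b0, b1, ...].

  0 | W B6 → L2 miss [D]
  1 | W B2 → L2 miss wb→B6 [D]
  2 | W B2 → L2 hit [D]
  3 | R B4 → L0 miss [-]
  4 | R B6 → L2 miss wb→B2 [-]
  5 | R B6 → L2 hit [-]
  6 | W B5 → L1 miss [D]
  7 | W B5 → L1 hit [D]
  8 | R B4 → L0 hit [-]
  9 | W B0 → L0 miss [D]
  10 | W B1 → L1 miss wb→B5 [D]

WB = [6, 2, 5]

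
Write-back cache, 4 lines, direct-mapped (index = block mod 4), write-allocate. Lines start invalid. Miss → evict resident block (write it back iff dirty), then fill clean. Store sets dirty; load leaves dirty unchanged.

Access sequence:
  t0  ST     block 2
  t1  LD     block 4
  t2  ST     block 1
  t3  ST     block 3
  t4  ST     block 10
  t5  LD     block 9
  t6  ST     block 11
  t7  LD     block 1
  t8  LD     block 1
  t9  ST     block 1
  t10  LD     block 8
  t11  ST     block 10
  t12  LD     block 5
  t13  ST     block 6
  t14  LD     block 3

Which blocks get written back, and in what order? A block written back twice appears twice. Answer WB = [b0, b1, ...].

0: W B2 -> L2 miss  d=D]
1: R B4 -> L0 miss  d=-]
2: W B1 -> L1 miss  d=D]
3: W B3 -> L3 miss  d=D]
4: W B10 -> L2 miss wb->B2  d=D]
5: R B9 -> L1 miss wb->B1  d=-]
6: W B11 -> L3 miss wb->B3  d=D]
7: R B1 -> L1 miss  d=-]
8: R B1 -> L1 hit  d=-]
9: W B1 -> L1 hit  d=D]
10: R B8 -> L0 miss  d=-]
11: W B10 -> L2 hit  d=D]
12: R B5 -> L1 miss wb->B1  d=-]
13: W B6 -> L2 miss wb->B10  d=D]
14: R B3 -> L3 miss wb->B11  d=-]

WB = [2, 1, 3, 1, 10, 11]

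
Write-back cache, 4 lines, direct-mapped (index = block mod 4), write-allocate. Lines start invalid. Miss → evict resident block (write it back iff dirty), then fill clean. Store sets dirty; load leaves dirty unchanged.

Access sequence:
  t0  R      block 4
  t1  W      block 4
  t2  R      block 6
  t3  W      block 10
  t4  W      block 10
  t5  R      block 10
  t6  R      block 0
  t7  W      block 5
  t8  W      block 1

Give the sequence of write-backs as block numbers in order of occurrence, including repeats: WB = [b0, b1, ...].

WB = [4, 5]

0: R B4 -> L0 miss  d=-]
1: W B4 -> L0 hit  d=D]
2: R B6 -> L2 miss  d=-]
3: W B10 -> L2 miss  d=D]
4: W B10 -> L2 hit  d=D]
5: R B10 -> L2 hit  d=D]
6: R B0 -> L0 miss wb->B4  d=-]
7: W B5 -> L1 miss  d=D]
8: W B1 -> L1 miss wb->B5  d=D]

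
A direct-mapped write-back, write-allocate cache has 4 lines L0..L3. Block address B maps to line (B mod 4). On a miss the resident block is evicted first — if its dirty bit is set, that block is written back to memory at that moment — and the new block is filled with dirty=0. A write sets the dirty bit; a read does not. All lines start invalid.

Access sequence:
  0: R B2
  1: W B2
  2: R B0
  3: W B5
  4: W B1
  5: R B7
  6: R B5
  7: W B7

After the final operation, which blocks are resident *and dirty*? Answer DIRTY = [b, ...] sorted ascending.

DIRTY = [2, 7]

0: R B2 -> L2 miss  d=-]
1: W B2 -> L2 hit  d=D]
2: R B0 -> L0 miss  d=-]
3: W B5 -> L1 miss  d=D]
4: W B1 -> L1 miss wb->B5  d=D]
5: R B7 -> L3 miss  d=-]
6: R B5 -> L1 miss wb->B1  d=-]
7: W B7 -> L3 hit  d=D]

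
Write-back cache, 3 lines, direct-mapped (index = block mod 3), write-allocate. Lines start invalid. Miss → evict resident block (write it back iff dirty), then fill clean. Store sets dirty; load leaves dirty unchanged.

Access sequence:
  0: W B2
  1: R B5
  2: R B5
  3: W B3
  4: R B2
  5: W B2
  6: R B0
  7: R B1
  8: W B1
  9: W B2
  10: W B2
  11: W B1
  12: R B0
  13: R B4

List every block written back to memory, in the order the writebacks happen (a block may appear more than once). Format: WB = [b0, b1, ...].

WB = [2, 3, 1]

0: W B2 → L2 miss [D]
1: R B5 → L2 miss wb→B2 [-]
2: R B5 → L2 hit [-]
3: W B3 → L0 miss [D]
4: R B2 → L2 miss [-]
5: W B2 → L2 hit [D]
6: R B0 → L0 miss wb→B3 [-]
7: R B1 → L1 miss [-]
8: W B1 → L1 hit [D]
9: W B2 → L2 hit [D]
10: W B2 → L2 hit [D]
11: W B1 → L1 hit [D]
12: R B0 → L0 hit [-]
13: R B4 → L1 miss wb→B1 [-]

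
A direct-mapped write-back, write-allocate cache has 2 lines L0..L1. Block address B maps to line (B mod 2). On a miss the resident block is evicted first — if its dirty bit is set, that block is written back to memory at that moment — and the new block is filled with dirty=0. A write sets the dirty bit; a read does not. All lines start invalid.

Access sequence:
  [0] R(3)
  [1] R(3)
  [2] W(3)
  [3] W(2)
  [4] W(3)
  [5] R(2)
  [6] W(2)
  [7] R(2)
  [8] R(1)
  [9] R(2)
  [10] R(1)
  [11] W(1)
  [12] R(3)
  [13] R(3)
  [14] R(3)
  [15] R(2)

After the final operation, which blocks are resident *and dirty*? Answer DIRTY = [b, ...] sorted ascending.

0: R B3 -> L1 miss  d=-]
1: R B3 -> L1 hit  d=-]
2: W B3 -> L1 hit  d=D]
3: W B2 -> L0 miss  d=D]
4: W B3 -> L1 hit  d=D]
5: R B2 -> L0 hit  d=D]
6: W B2 -> L0 hit  d=D]
7: R B2 -> L0 hit  d=D]
8: R B1 -> L1 miss wb->B3  d=-]
9: R B2 -> L0 hit  d=D]
10: R B1 -> L1 hit  d=-]
11: W B1 -> L1 hit  d=D]
12: R B3 -> L1 miss wb->B1  d=-]
13: R B3 -> L1 hit  d=-]
14: R B3 -> L1 hit  d=-]
15: R B2 -> L0 hit  d=D]

DIRTY = [2]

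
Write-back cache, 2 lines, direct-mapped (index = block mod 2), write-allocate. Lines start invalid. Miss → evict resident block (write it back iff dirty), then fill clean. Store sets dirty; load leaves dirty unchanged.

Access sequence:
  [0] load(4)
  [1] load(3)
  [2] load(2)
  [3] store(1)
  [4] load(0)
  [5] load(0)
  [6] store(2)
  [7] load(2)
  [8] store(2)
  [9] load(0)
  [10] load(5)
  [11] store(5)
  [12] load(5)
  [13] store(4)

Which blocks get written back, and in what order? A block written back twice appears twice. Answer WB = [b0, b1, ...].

WB = [2, 1]

0: R B4 → L0 miss [-]
1: R B3 → L1 miss [-]
2: R B2 → L0 miss [-]
3: W B1 → L1 miss [D]
4: R B0 → L0 miss [-]
5: R B0 → L0 hit [-]
6: W B2 → L0 miss [D]
7: R B2 → L0 hit [D]
8: W B2 → L0 hit [D]
9: R B0 → L0 miss wb→B2 [-]
10: R B5 → L1 miss wb→B1 [-]
11: W B5 → L1 hit [D]
12: R B5 → L1 hit [D]
13: W B4 → L0 miss [D]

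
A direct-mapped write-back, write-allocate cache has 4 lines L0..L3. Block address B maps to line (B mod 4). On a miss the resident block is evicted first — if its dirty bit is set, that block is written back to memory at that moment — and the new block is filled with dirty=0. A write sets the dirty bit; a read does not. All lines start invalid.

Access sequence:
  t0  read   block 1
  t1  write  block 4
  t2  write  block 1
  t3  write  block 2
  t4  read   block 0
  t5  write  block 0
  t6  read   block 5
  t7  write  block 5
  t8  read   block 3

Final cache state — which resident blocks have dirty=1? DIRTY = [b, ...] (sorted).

0: R B1 → L1 miss [-]
1: W B4 → L0 miss [D]
2: W B1 → L1 hit [D]
3: W B2 → L2 miss [D]
4: R B0 → L0 miss wb→B4 [-]
5: W B0 → L0 hit [D]
6: R B5 → L1 miss wb→B1 [-]
7: W B5 → L1 hit [D]
8: R B3 → L3 miss [-]

DIRTY = [0, 2, 5]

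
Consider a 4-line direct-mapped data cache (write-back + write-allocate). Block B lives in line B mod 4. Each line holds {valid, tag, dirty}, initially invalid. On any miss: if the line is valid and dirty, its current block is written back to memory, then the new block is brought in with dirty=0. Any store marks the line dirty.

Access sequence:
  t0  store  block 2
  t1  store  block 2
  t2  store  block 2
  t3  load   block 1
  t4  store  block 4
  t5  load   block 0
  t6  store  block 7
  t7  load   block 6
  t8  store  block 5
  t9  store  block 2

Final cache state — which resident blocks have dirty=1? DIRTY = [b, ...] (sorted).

DIRTY = [2, 5, 7]

0: W B2 → L2 miss [D]
1: W B2 → L2 hit [D]
2: W B2 → L2 hit [D]
3: R B1 → L1 miss [-]
4: W B4 → L0 miss [D]
5: R B0 → L0 miss wb→B4 [-]
6: W B7 → L3 miss [D]
7: R B6 → L2 miss wb→B2 [-]
8: W B5 → L1 miss [D]
9: W B2 → L2 miss [D]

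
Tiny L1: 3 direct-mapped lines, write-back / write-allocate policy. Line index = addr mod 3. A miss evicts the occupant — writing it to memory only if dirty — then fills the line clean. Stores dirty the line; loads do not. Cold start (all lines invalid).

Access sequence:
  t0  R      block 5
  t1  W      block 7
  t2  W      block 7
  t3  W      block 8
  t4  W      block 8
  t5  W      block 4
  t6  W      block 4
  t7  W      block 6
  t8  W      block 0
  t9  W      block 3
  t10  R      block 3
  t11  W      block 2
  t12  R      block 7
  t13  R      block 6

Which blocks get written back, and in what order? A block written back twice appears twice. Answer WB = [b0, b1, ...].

0: R B5 -> L2 miss  d=-]
1: W B7 -> L1 miss  d=D]
2: W B7 -> L1 hit  d=D]
3: W B8 -> L2 miss  d=D]
4: W B8 -> L2 hit  d=D]
5: W B4 -> L1 miss wb->B7  d=D]
6: W B4 -> L1 hit  d=D]
7: W B6 -> L0 miss  d=D]
8: W B0 -> L0 miss wb->B6  d=D]
9: W B3 -> L0 miss wb->B0  d=D]
10: R B3 -> L0 hit  d=D]
11: W B2 -> L2 miss wb->B8  d=D]
12: R B7 -> L1 miss wb->B4  d=-]
13: R B6 -> L0 miss wb->B3  d=-]

WB = [7, 6, 0, 8, 4, 3]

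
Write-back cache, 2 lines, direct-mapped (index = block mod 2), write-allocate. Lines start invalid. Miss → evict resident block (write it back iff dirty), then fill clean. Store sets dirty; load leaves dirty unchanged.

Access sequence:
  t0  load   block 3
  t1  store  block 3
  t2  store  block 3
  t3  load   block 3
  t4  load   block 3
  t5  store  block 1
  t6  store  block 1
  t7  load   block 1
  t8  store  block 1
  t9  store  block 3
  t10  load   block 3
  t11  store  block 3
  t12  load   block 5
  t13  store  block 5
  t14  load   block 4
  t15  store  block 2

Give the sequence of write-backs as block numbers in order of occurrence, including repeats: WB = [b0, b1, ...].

WB = [3, 1, 3]

0: R B3 -> L1 miss  d=-]
1: W B3 -> L1 hit  d=D]
2: W B3 -> L1 hit  d=D]
3: R B3 -> L1 hit  d=D]
4: R B3 -> L1 hit  d=D]
5: W B1 -> L1 miss wb->B3  d=D]
6: W B1 -> L1 hit  d=D]
7: R B1 -> L1 hit  d=D]
8: W B1 -> L1 hit  d=D]
9: W B3 -> L1 miss wb->B1  d=D]
10: R B3 -> L1 hit  d=D]
11: W B3 -> L1 hit  d=D]
12: R B5 -> L1 miss wb->B3  d=-]
13: W B5 -> L1 hit  d=D]
14: R B4 -> L0 miss  d=-]
15: W B2 -> L0 miss  d=D]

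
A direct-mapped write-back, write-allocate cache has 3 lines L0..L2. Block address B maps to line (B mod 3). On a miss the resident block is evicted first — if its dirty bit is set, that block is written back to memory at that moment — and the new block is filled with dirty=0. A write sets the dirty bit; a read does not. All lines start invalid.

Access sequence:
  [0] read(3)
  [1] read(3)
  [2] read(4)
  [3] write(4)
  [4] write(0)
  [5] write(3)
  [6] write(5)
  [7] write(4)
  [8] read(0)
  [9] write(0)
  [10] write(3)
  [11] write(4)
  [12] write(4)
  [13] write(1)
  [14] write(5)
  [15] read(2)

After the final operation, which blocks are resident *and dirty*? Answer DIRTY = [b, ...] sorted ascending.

DIRTY = [1, 3]

  0 | R B3 → L0 miss [-]
  1 | R B3 → L0 hit [-]
  2 | R B4 → L1 miss [-]
  3 | W B4 → L1 hit [D]
  4 | W B0 → L0 miss [D]
  5 | W B3 → L0 miss wb→B0 [D]
  6 | W B5 → L2 miss [D]
  7 | W B4 → L1 hit [D]
  8 | R B0 → L0 miss wb→B3 [-]
  9 | W B0 → L0 hit [D]
  10 | W B3 → L0 miss wb→B0 [D]
  11 | W B4 → L1 hit [D]
  12 | W B4 → L1 hit [D]
  13 | W B1 → L1 miss wb→B4 [D]
  14 | W B5 → L2 hit [D]
  15 | R B2 → L2 miss wb→B5 [-]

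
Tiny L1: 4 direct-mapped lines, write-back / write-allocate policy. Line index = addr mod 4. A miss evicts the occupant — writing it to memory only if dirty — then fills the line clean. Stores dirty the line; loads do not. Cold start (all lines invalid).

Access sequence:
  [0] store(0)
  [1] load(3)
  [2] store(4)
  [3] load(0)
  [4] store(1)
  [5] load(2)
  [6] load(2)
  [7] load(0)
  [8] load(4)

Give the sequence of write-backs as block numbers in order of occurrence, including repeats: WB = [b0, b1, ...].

  0 | W B0 → L0 miss [D]
  1 | R B3 → L3 miss [-]
  2 | W B4 → L0 miss wb→B0 [D]
  3 | R B0 → L0 miss wb→B4 [-]
  4 | W B1 → L1 miss [D]
  5 | R B2 → L2 miss [-]
  6 | R B2 → L2 hit [-]
  7 | R B0 → L0 hit [-]
  8 | R B4 → L0 miss [-]

WB = [0, 4]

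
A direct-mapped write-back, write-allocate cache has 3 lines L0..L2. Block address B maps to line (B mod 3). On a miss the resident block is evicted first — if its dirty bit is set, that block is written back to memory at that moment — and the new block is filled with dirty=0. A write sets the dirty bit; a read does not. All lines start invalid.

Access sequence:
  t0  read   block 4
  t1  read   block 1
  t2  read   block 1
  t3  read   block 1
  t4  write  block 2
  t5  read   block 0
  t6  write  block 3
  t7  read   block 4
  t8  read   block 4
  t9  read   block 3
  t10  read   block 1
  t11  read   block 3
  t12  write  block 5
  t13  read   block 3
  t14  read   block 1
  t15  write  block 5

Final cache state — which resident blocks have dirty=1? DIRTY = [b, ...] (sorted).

0: R B4 → L1 miss [-]
1: R B1 → L1 miss [-]
2: R B1 → L1 hit [-]
3: R B1 → L1 hit [-]
4: W B2 → L2 miss [D]
5: R B0 → L0 miss [-]
6: W B3 → L0 miss [D]
7: R B4 → L1 miss [-]
8: R B4 → L1 hit [-]
9: R B3 → L0 hit [D]
10: R B1 → L1 miss [-]
11: R B3 → L0 hit [D]
12: W B5 → L2 miss wb→B2 [D]
13: R B3 → L0 hit [D]
14: R B1 → L1 hit [-]
15: W B5 → L2 hit [D]

DIRTY = [3, 5]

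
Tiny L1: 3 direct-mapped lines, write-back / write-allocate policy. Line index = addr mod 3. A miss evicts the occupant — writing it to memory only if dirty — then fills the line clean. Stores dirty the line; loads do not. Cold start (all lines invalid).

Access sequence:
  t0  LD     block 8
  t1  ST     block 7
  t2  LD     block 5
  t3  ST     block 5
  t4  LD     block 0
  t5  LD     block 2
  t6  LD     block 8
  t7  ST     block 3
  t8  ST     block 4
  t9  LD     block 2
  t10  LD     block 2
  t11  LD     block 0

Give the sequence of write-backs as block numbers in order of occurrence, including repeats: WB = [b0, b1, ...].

WB = [5, 7, 3]

0: R B8 → L2 miss [-]
1: W B7 → L1 miss [D]
2: R B5 → L2 miss [-]
3: W B5 → L2 hit [D]
4: R B0 → L0 miss [-]
5: R B2 → L2 miss wb→B5 [-]
6: R B8 → L2 miss [-]
7: W B3 → L0 miss [D]
8: W B4 → L1 miss wb→B7 [D]
9: R B2 → L2 miss [-]
10: R B2 → L2 hit [-]
11: R B0 → L0 miss wb→B3 [-]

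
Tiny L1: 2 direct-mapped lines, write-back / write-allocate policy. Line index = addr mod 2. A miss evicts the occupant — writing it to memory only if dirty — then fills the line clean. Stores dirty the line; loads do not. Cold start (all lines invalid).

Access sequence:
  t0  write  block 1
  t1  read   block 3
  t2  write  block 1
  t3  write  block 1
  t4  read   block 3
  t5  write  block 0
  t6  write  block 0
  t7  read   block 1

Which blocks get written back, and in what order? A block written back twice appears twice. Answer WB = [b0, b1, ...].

0: W B1 → L1 miss [D]
1: R B3 → L1 miss wb→B1 [-]
2: W B1 → L1 miss [D]
3: W B1 → L1 hit [D]
4: R B3 → L1 miss wb→B1 [-]
5: W B0 → L0 miss [D]
6: W B0 → L0 hit [D]
7: R B1 → L1 miss [-]

WB = [1, 1]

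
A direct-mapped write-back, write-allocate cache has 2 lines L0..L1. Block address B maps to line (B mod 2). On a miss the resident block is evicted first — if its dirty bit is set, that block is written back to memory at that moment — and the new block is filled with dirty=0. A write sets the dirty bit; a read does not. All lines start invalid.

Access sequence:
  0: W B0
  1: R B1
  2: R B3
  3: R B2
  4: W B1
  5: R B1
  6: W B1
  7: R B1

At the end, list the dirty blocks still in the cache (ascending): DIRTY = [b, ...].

DIRTY = [1]

0: W B0 → L0 miss [D]
1: R B1 → L1 miss [-]
2: R B3 → L1 miss [-]
3: R B2 → L0 miss wb→B0 [-]
4: W B1 → L1 miss [D]
5: R B1 → L1 hit [D]
6: W B1 → L1 hit [D]
7: R B1 → L1 hit [D]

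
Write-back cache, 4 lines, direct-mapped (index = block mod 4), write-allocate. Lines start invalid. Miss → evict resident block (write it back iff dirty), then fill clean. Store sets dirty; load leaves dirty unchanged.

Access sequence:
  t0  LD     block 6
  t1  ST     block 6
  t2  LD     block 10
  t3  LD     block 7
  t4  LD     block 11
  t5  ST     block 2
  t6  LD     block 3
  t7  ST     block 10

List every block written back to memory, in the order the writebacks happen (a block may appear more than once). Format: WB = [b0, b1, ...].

WB = [6, 2]

  0 | R B6 → L2 miss [-]
  1 | W B6 → L2 hit [D]
  2 | R B10 → L2 miss wb→B6 [-]
  3 | R B7 → L3 miss [-]
  4 | R B11 → L3 miss [-]
  5 | W B2 → L2 miss [D]
  6 | R B3 → L3 miss [-]
  7 | W B10 → L2 miss wb→B2 [D]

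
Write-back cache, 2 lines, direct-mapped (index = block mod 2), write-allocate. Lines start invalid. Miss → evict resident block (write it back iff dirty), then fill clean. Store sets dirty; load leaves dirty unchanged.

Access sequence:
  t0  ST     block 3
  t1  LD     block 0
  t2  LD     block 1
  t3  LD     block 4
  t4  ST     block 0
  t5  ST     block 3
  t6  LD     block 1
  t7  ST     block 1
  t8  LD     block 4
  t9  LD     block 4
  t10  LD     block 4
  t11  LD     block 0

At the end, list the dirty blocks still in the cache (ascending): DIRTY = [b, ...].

0: W B3 -> L1 miss  d=D]
1: R B0 -> L0 miss  d=-]
2: R B1 -> L1 miss wb->B3  d=-]
3: R B4 -> L0 miss  d=-]
4: W B0 -> L0 miss  d=D]
5: W B3 -> L1 miss  d=D]
6: R B1 -> L1 miss wb->B3  d=-]
7: W B1 -> L1 hit  d=D]
8: R B4 -> L0 miss wb->B0  d=-]
9: R B4 -> L0 hit  d=-]
10: R B4 -> L0 hit  d=-]
11: R B0 -> L0 miss  d=-]

DIRTY = [1]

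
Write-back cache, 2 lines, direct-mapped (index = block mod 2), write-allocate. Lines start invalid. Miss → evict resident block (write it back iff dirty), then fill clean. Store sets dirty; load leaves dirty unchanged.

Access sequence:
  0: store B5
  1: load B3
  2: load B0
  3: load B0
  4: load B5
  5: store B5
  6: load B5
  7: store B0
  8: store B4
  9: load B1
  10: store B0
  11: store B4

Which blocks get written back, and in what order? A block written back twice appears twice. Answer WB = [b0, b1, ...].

  0 | W B5 → L1 miss [D]
  1 | R B3 → L1 miss wb→B5 [-]
  2 | R B0 → L0 miss [-]
  3 | R B0 → L0 hit [-]
  4 | R B5 → L1 miss [-]
  5 | W B5 → L1 hit [D]
  6 | R B5 → L1 hit [D]
  7 | W B0 → L0 hit [D]
  8 | W B4 → L0 miss wb→B0 [D]
  9 | R B1 → L1 miss wb→B5 [-]
  10 | W B0 → L0 miss wb→B4 [D]
  11 | W B4 → L0 miss wb→B0 [D]

WB = [5, 0, 5, 4, 0]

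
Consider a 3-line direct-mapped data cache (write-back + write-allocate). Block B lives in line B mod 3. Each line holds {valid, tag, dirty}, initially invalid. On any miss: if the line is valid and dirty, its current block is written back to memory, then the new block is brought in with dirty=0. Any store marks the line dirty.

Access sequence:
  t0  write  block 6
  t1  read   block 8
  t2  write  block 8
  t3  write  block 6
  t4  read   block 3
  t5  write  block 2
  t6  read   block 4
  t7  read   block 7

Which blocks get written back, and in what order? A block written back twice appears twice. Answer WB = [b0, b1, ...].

0: W B6 → L0 miss [D]
1: R B8 → L2 miss [-]
2: W B8 → L2 hit [D]
3: W B6 → L0 hit [D]
4: R B3 → L0 miss wb→B6 [-]
5: W B2 → L2 miss wb→B8 [D]
6: R B4 → L1 miss [-]
7: R B7 → L1 miss [-]

WB = [6, 8]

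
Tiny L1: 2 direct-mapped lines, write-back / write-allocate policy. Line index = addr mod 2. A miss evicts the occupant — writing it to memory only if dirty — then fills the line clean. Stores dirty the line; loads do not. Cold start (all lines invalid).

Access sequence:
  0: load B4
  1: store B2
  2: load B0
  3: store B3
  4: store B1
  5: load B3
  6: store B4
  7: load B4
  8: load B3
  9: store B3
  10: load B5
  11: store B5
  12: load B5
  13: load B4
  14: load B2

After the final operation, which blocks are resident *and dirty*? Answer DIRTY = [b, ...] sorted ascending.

DIRTY = [5]

0: R B4 → L0 miss [-]
1: W B2 → L0 miss [D]
2: R B0 → L0 miss wb→B2 [-]
3: W B3 → L1 miss [D]
4: W B1 → L1 miss wb→B3 [D]
5: R B3 → L1 miss wb→B1 [-]
6: W B4 → L0 miss [D]
7: R B4 → L0 hit [D]
8: R B3 → L1 hit [-]
9: W B3 → L1 hit [D]
10: R B5 → L1 miss wb→B3 [-]
11: W B5 → L1 hit [D]
12: R B5 → L1 hit [D]
13: R B4 → L0 hit [D]
14: R B2 → L0 miss wb→B4 [-]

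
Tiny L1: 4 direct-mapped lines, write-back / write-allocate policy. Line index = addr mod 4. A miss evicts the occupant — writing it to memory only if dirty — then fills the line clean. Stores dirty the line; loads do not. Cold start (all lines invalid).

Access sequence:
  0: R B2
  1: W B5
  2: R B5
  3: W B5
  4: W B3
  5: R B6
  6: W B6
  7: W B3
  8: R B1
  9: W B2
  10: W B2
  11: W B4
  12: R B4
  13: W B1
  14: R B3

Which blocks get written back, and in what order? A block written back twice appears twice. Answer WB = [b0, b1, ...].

WB = [5, 6]

0: R B2 → L2 miss [-]
1: W B5 → L1 miss [D]
2: R B5 → L1 hit [D]
3: W B5 → L1 hit [D]
4: W B3 → L3 miss [D]
5: R B6 → L2 miss [-]
6: W B6 → L2 hit [D]
7: W B3 → L3 hit [D]
8: R B1 → L1 miss wb→B5 [-]
9: W B2 → L2 miss wb→B6 [D]
10: W B2 → L2 hit [D]
11: W B4 → L0 miss [D]
12: R B4 → L0 hit [D]
13: W B1 → L1 hit [D]
14: R B3 → L3 hit [D]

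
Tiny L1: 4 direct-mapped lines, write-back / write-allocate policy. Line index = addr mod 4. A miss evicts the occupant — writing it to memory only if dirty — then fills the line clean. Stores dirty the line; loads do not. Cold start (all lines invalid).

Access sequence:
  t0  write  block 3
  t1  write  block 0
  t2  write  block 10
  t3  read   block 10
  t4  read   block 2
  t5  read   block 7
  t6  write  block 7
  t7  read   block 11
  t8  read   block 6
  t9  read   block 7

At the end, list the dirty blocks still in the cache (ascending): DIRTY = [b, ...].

0: W B3 -> L3 miss  d=D]
1: W B0 -> L0 miss  d=D]
2: W B10 -> L2 miss  d=D]
3: R B10 -> L2 hit  d=D]
4: R B2 -> L2 miss wb->B10  d=-]
5: R B7 -> L3 miss wb->B3  d=-]
6: W B7 -> L3 hit  d=D]
7: R B11 -> L3 miss wb->B7  d=-]
8: R B6 -> L2 miss  d=-]
9: R B7 -> L3 miss  d=-]

DIRTY = [0]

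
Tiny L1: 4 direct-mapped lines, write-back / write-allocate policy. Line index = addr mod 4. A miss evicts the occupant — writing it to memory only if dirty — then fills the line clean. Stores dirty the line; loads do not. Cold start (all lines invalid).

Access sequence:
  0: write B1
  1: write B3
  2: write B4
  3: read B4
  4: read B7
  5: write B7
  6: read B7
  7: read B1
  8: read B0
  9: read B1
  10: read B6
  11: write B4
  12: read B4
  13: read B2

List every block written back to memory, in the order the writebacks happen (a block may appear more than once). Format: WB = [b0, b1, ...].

WB = [3, 4]

  0 | W B1 → L1 miss [D]
  1 | W B3 → L3 miss [D]
  2 | W B4 → L0 miss [D]
  3 | R B4 → L0 hit [D]
  4 | R B7 → L3 miss wb→B3 [-]
  5 | W B7 → L3 hit [D]
  6 | R B7 → L3 hit [D]
  7 | R B1 → L1 hit [D]
  8 | R B0 → L0 miss wb→B4 [-]
  9 | R B1 → L1 hit [D]
  10 | R B6 → L2 miss [-]
  11 | W B4 → L0 miss [D]
  12 | R B4 → L0 hit [D]
  13 | R B2 → L2 miss [-]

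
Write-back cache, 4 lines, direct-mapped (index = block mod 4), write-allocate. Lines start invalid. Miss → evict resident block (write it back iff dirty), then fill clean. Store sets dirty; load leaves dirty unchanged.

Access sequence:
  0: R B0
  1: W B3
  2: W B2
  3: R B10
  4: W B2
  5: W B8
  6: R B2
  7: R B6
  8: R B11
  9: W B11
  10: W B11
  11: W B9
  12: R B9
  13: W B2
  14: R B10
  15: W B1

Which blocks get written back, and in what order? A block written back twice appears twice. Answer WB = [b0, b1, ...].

0: R B0 -> L0 miss  d=-]
1: W B3 -> L3 miss  d=D]
2: W B2 -> L2 miss  d=D]
3: R B10 -> L2 miss wb->B2  d=-]
4: W B2 -> L2 miss  d=D]
5: W B8 -> L0 miss  d=D]
6: R B2 -> L2 hit  d=D]
7: R B6 -> L2 miss wb->B2  d=-]
8: R B11 -> L3 miss wb->B3  d=-]
9: W B11 -> L3 hit  d=D]
10: W B11 -> L3 hit  d=D]
11: W B9 -> L1 miss  d=D]
12: R B9 -> L1 hit  d=D]
13: W B2 -> L2 miss  d=D]
14: R B10 -> L2 miss wb->B2  d=-]
15: W B1 -> L1 miss wb->B9  d=D]

WB = [2, 2, 3, 2, 9]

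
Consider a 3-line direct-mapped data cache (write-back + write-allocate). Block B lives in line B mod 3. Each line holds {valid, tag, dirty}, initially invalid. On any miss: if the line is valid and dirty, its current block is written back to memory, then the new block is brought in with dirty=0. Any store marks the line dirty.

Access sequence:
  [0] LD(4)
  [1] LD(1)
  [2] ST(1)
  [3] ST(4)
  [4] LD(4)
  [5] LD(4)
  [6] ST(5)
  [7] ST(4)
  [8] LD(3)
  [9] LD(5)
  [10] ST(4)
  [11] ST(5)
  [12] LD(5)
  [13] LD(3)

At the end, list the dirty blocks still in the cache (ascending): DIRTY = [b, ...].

  0 | R B4 → L1 miss [-]
  1 | R B1 → L1 miss [-]
  2 | W B1 → L1 hit [D]
  3 | W B4 → L1 miss wb→B1 [D]
  4 | R B4 → L1 hit [D]
  5 | R B4 → L1 hit [D]
  6 | W B5 → L2 miss [D]
  7 | W B4 → L1 hit [D]
  8 | R B3 → L0 miss [-]
  9 | R B5 → L2 hit [D]
  10 | W B4 → L1 hit [D]
  11 | W B5 → L2 hit [D]
  12 | R B5 → L2 hit [D]
  13 | R B3 → L0 hit [-]

DIRTY = [4, 5]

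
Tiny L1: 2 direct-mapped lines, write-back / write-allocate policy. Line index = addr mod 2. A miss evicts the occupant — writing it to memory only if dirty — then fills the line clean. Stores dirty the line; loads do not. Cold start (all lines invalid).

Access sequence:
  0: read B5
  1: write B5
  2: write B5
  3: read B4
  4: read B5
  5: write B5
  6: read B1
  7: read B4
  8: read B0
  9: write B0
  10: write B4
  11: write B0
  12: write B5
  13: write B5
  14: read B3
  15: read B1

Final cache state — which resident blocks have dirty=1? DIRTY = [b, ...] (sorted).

0: R B5 → L1 miss [-]
1: W B5 → L1 hit [D]
2: W B5 → L1 hit [D]
3: R B4 → L0 miss [-]
4: R B5 → L1 hit [D]
5: W B5 → L1 hit [D]
6: R B1 → L1 miss wb→B5 [-]
7: R B4 → L0 hit [-]
8: R B0 → L0 miss [-]
9: W B0 → L0 hit [D]
10: W B4 → L0 miss wb→B0 [D]
11: W B0 → L0 miss wb→B4 [D]
12: W B5 → L1 miss [D]
13: W B5 → L1 hit [D]
14: R B3 → L1 miss wb→B5 [-]
15: R B1 → L1 miss [-]

DIRTY = [0]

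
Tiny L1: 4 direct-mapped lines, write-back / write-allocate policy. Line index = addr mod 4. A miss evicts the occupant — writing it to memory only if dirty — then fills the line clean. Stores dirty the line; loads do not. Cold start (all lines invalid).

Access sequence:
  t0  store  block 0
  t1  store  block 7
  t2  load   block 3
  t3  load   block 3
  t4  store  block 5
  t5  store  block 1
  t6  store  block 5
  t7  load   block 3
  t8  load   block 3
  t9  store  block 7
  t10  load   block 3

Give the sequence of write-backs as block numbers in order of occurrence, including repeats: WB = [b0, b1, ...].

WB = [7, 5, 1, 7]

0: W B0 -> L0 miss  d=D]
1: W B7 -> L3 miss  d=D]
2: R B3 -> L3 miss wb->B7  d=-]
3: R B3 -> L3 hit  d=-]
4: W B5 -> L1 miss  d=D]
5: W B1 -> L1 miss wb->B5  d=D]
6: W B5 -> L1 miss wb->B1  d=D]
7: R B3 -> L3 hit  d=-]
8: R B3 -> L3 hit  d=-]
9: W B7 -> L3 miss  d=D]
10: R B3 -> L3 miss wb->B7  d=-]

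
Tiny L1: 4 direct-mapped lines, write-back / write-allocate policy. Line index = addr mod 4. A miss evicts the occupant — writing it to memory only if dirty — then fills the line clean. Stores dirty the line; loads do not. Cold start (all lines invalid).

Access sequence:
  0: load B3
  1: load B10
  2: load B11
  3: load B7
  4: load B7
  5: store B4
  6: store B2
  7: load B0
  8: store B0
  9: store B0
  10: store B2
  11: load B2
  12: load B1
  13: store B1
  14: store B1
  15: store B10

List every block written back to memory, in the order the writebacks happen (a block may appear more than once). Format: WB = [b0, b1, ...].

WB = [4, 2]

0: R B3 → L3 miss [-]
1: R B10 → L2 miss [-]
2: R B11 → L3 miss [-]
3: R B7 → L3 miss [-]
4: R B7 → L3 hit [-]
5: W B4 → L0 miss [D]
6: W B2 → L2 miss [D]
7: R B0 → L0 miss wb→B4 [-]
8: W B0 → L0 hit [D]
9: W B0 → L0 hit [D]
10: W B2 → L2 hit [D]
11: R B2 → L2 hit [D]
12: R B1 → L1 miss [-]
13: W B1 → L1 hit [D]
14: W B1 → L1 hit [D]
15: W B10 → L2 miss wb→B2 [D]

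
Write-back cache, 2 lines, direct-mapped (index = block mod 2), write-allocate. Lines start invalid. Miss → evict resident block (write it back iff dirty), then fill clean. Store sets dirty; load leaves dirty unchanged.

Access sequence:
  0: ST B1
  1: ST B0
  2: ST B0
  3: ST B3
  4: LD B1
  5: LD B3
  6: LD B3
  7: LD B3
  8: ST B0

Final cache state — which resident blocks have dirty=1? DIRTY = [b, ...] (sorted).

0: W B1 → L1 miss [D]
1: W B0 → L0 miss [D]
2: W B0 → L0 hit [D]
3: W B3 → L1 miss wb→B1 [D]
4: R B1 → L1 miss wb→B3 [-]
5: R B3 → L1 miss [-]
6: R B3 → L1 hit [-]
7: R B3 → L1 hit [-]
8: W B0 → L0 hit [D]

DIRTY = [0]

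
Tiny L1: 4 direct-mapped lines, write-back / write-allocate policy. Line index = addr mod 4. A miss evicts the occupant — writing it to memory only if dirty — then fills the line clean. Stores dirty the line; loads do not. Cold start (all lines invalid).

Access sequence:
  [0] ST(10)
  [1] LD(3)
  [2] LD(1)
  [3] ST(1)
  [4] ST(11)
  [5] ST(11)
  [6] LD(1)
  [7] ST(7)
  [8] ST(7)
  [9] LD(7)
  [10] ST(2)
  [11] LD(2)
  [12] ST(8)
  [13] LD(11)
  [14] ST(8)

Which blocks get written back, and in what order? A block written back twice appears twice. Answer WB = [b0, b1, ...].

WB = [11, 10, 7]

0: W B10 → L2 miss [D]
1: R B3 → L3 miss [-]
2: R B1 → L1 miss [-]
3: W B1 → L1 hit [D]
4: W B11 → L3 miss [D]
5: W B11 → L3 hit [D]
6: R B1 → L1 hit [D]
7: W B7 → L3 miss wb→B11 [D]
8: W B7 → L3 hit [D]
9: R B7 → L3 hit [D]
10: W B2 → L2 miss wb→B10 [D]
11: R B2 → L2 hit [D]
12: W B8 → L0 miss [D]
13: R B11 → L3 miss wb→B7 [-]
14: W B8 → L0 hit [D]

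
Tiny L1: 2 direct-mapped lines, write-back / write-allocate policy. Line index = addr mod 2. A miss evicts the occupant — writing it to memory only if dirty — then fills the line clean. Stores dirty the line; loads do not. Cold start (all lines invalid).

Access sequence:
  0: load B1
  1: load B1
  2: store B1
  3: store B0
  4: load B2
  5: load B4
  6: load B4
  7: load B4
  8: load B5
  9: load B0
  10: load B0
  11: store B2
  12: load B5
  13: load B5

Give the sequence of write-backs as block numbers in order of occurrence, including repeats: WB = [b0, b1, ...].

WB = [0, 1]

0: R B1 -> L1 miss  d=-]
1: R B1 -> L1 hit  d=-]
2: W B1 -> L1 hit  d=D]
3: W B0 -> L0 miss  d=D]
4: R B2 -> L0 miss wb->B0  d=-]
5: R B4 -> L0 miss  d=-]
6: R B4 -> L0 hit  d=-]
7: R B4 -> L0 hit  d=-]
8: R B5 -> L1 miss wb->B1  d=-]
9: R B0 -> L0 miss  d=-]
10: R B0 -> L0 hit  d=-]
11: W B2 -> L0 miss  d=D]
12: R B5 -> L1 hit  d=-]
13: R B5 -> L1 hit  d=-]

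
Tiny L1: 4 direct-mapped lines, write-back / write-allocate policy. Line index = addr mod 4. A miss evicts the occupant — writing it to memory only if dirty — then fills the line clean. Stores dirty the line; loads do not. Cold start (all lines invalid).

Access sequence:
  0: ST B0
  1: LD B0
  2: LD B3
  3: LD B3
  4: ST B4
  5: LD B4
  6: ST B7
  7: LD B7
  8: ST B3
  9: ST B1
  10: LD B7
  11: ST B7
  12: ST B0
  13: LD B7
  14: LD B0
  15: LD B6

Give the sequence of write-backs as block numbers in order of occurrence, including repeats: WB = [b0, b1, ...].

0: W B0 -> L0 miss  d=D]
1: R B0 -> L0 hit  d=D]
2: R B3 -> L3 miss  d=-]
3: R B3 -> L3 hit  d=-]
4: W B4 -> L0 miss wb->B0  d=D]
5: R B4 -> L0 hit  d=D]
6: W B7 -> L3 miss  d=D]
7: R B7 -> L3 hit  d=D]
8: W B3 -> L3 miss wb->B7  d=D]
9: W B1 -> L1 miss  d=D]
10: R B7 -> L3 miss wb->B3  d=-]
11: W B7 -> L3 hit  d=D]
12: W B0 -> L0 miss wb->B4  d=D]
13: R B7 -> L3 hit  d=D]
14: R B0 -> L0 hit  d=D]
15: R B6 -> L2 miss  d=-]

WB = [0, 7, 3, 4]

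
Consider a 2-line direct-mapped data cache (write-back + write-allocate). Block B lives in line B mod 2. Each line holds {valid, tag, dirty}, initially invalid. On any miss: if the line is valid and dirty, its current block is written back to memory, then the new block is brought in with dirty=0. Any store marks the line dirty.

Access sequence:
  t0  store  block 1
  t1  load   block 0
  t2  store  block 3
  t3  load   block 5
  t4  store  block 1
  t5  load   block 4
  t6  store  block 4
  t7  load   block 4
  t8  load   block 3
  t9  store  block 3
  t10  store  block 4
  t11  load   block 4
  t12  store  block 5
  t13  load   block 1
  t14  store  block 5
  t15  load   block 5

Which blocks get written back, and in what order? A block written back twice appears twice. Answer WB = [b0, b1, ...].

WB = [1, 3, 1, 3, 5]

  0 | W B1 → L1 miss [D]
  1 | R B0 → L0 miss [-]
  2 | W B3 → L1 miss wb→B1 [D]
  3 | R B5 → L1 miss wb→B3 [-]
  4 | W B1 → L1 miss [D]
  5 | R B4 → L0 miss [-]
  6 | W B4 → L0 hit [D]
  7 | R B4 → L0 hit [D]
  8 | R B3 → L1 miss wb→B1 [-]
  9 | W B3 → L1 hit [D]
  10 | W B4 → L0 hit [D]
  11 | R B4 → L0 hit [D]
  12 | W B5 → L1 miss wb→B3 [D]
  13 | R B1 → L1 miss wb→B5 [-]
  14 | W B5 → L1 miss [D]
  15 | R B5 → L1 hit [D]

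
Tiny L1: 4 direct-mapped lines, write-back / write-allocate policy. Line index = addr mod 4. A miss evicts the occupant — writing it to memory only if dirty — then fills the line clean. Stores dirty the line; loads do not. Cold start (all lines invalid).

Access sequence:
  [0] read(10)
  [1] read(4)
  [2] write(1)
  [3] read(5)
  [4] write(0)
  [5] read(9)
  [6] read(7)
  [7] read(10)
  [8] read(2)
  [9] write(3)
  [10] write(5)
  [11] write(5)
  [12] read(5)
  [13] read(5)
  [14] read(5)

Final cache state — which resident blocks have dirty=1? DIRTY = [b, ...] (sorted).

DIRTY = [0, 3, 5]

0: R B10 -> L2 miss  d=-]
1: R B4 -> L0 miss  d=-]
2: W B1 -> L1 miss  d=D]
3: R B5 -> L1 miss wb->B1  d=-]
4: W B0 -> L0 miss  d=D]
5: R B9 -> L1 miss  d=-]
6: R B7 -> L3 miss  d=-]
7: R B10 -> L2 hit  d=-]
8: R B2 -> L2 miss  d=-]
9: W B3 -> L3 miss  d=D]
10: W B5 -> L1 miss  d=D]
11: W B5 -> L1 hit  d=D]
12: R B5 -> L1 hit  d=D]
13: R B5 -> L1 hit  d=D]
14: R B5 -> L1 hit  d=D]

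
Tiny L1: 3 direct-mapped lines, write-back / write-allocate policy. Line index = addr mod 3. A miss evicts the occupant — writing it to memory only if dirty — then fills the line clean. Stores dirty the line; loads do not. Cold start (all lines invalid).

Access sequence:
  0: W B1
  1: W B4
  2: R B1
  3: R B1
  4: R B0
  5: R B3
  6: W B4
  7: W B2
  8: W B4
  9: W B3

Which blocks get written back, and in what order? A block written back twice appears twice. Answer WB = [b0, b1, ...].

0: W B1 -> L1 miss  d=D]
1: W B4 -> L1 miss wb->B1  d=D]
2: R B1 -> L1 miss wb->B4  d=-]
3: R B1 -> L1 hit  d=-]
4: R B0 -> L0 miss  d=-]
5: R B3 -> L0 miss  d=-]
6: W B4 -> L1 miss  d=D]
7: W B2 -> L2 miss  d=D]
8: W B4 -> L1 hit  d=D]
9: W B3 -> L0 hit  d=D]

WB = [1, 4]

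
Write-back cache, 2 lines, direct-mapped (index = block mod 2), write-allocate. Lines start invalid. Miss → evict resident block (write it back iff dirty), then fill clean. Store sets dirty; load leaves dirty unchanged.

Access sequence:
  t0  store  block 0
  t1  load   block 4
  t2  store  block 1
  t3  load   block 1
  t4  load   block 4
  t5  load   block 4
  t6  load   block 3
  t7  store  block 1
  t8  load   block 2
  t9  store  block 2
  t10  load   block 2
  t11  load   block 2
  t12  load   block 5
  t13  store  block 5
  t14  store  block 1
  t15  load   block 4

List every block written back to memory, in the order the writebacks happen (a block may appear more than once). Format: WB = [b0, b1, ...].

0: W B0 -> L0 miss  d=D]
1: R B4 -> L0 miss wb->B0  d=-]
2: W B1 -> L1 miss  d=D]
3: R B1 -> L1 hit  d=D]
4: R B4 -> L0 hit  d=-]
5: R B4 -> L0 hit  d=-]
6: R B3 -> L1 miss wb->B1  d=-]
7: W B1 -> L1 miss  d=D]
8: R B2 -> L0 miss  d=-]
9: W B2 -> L0 hit  d=D]
10: R B2 -> L0 hit  d=D]
11: R B2 -> L0 hit  d=D]
12: R B5 -> L1 miss wb->B1  d=-]
13: W B5 -> L1 hit  d=D]
14: W B1 -> L1 miss wb->B5  d=D]
15: R B4 -> L0 miss wb->B2  d=-]

WB = [0, 1, 1, 5, 2]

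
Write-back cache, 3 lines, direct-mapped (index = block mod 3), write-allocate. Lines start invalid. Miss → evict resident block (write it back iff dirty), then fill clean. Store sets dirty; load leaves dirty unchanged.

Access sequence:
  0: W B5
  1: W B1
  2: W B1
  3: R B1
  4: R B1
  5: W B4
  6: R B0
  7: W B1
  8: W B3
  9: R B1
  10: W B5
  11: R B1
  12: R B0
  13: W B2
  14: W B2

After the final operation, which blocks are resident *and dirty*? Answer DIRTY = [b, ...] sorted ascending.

0: W B5 -> L2 miss  d=D]
1: W B1 -> L1 miss  d=D]
2: W B1 -> L1 hit  d=D]
3: R B1 -> L1 hit  d=D]
4: R B1 -> L1 hit  d=D]
5: W B4 -> L1 miss wb->B1  d=D]
6: R B0 -> L0 miss  d=-]
7: W B1 -> L1 miss wb->B4  d=D]
8: W B3 -> L0 miss  d=D]
9: R B1 -> L1 hit  d=D]
10: W B5 -> L2 hit  d=D]
11: R B1 -> L1 hit  d=D]
12: R B0 -> L0 miss wb->B3  d=-]
13: W B2 -> L2 miss wb->B5  d=D]
14: W B2 -> L2 hit  d=D]

DIRTY = [1, 2]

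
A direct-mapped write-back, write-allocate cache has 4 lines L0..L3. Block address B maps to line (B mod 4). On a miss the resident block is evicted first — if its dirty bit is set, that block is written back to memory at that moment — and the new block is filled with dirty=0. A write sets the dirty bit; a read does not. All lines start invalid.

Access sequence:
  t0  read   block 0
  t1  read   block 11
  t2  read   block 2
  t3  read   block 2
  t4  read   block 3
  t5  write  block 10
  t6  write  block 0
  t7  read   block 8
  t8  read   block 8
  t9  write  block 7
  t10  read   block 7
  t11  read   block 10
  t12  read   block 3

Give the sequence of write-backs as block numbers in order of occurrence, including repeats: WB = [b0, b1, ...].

WB = [0, 7]

0: R B0 → L0 miss [-]
1: R B11 → L3 miss [-]
2: R B2 → L2 miss [-]
3: R B2 → L2 hit [-]
4: R B3 → L3 miss [-]
5: W B10 → L2 miss [D]
6: W B0 → L0 hit [D]
7: R B8 → L0 miss wb→B0 [-]
8: R B8 → L0 hit [-]
9: W B7 → L3 miss [D]
10: R B7 → L3 hit [D]
11: R B10 → L2 hit [D]
12: R B3 → L3 miss wb→B7 [-]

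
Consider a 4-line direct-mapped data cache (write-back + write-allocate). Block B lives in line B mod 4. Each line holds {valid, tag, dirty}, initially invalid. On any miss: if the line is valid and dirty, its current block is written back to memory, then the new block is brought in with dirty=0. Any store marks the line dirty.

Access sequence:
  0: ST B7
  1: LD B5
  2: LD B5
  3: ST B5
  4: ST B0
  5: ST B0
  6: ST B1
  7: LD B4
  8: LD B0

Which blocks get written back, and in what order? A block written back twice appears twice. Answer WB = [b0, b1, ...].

  0 | W B7 → L3 miss [D]
  1 | R B5 → L1 miss [-]
  2 | R B5 → L1 hit [-]
  3 | W B5 → L1 hit [D]
  4 | W B0 → L0 miss [D]
  5 | W B0 → L0 hit [D]
  6 | W B1 → L1 miss wb→B5 [D]
  7 | R B4 → L0 miss wb→B0 [-]
  8 | R B0 → L0 miss [-]

WB = [5, 0]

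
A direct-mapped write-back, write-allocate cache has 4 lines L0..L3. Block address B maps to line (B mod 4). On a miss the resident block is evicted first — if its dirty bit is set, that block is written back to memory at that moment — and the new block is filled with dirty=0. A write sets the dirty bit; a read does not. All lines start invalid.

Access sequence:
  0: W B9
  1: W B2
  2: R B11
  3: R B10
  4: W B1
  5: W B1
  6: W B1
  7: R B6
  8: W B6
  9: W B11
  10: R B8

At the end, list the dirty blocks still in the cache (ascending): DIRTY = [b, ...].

0: W B9 → L1 miss [D]
1: W B2 → L2 miss [D]
2: R B11 → L3 miss [-]
3: R B10 → L2 miss wb→B2 [-]
4: W B1 → L1 miss wb→B9 [D]
5: W B1 → L1 hit [D]
6: W B1 → L1 hit [D]
7: R B6 → L2 miss [-]
8: W B6 → L2 hit [D]
9: W B11 → L3 hit [D]
10: R B8 → L0 miss [-]

DIRTY = [1, 6, 11]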